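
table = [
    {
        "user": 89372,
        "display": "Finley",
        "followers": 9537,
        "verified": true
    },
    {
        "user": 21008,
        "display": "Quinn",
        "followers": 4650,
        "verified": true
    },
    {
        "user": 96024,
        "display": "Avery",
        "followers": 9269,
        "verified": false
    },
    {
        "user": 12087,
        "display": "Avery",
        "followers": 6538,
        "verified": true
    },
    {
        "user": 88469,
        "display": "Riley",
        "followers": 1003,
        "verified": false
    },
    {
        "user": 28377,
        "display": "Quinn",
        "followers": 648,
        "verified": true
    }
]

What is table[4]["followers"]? 1003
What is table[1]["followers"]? 4650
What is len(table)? 6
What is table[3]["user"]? 12087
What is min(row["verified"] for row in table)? False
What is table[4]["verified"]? False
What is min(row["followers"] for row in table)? 648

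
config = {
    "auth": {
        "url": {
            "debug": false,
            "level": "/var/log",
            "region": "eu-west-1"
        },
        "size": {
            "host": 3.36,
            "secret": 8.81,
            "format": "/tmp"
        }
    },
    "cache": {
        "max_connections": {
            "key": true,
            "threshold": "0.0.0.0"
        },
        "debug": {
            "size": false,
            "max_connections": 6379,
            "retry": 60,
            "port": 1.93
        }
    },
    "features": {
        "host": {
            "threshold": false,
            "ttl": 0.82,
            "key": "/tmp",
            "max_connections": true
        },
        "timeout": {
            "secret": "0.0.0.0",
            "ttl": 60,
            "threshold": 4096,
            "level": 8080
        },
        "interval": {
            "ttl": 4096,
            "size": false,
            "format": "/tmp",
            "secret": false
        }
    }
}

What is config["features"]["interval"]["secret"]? False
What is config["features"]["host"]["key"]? "/tmp"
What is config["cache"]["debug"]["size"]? False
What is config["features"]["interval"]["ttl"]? 4096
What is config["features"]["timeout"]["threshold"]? 4096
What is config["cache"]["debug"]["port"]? 1.93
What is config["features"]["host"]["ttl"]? 0.82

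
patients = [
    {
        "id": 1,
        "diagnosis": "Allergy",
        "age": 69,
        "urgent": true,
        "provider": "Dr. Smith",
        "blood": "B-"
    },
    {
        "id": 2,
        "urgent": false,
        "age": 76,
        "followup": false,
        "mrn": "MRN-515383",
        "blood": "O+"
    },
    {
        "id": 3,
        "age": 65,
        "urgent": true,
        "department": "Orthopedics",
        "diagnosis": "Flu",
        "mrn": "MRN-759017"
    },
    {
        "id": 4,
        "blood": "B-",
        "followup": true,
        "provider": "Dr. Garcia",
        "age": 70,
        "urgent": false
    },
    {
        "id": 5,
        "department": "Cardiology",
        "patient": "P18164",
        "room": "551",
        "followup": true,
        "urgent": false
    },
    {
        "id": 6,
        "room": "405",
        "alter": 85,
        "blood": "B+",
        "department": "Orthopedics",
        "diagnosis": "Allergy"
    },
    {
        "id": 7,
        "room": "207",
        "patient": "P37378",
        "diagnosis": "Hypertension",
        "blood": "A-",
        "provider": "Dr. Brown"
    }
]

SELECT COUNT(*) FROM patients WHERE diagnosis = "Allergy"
2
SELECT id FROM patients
[1, 2, 3, 4, 5, 6, 7]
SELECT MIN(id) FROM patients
1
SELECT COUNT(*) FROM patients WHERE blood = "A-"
1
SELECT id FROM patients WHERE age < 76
[1, 3, 4]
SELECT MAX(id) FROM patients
7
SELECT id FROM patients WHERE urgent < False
[]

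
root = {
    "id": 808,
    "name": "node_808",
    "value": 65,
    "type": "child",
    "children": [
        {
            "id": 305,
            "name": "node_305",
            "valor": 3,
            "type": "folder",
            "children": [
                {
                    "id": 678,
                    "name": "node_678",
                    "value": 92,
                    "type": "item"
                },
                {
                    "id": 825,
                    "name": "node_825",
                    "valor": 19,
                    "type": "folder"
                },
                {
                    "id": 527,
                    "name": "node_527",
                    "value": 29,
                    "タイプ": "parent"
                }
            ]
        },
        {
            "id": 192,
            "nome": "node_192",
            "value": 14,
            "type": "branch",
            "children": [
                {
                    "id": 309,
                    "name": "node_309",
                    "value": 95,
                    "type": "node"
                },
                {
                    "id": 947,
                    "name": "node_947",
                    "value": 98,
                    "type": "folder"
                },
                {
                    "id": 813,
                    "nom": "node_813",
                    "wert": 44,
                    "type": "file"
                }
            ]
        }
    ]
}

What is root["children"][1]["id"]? 192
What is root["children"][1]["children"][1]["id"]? 947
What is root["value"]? 65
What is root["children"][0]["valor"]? 3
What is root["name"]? "node_808"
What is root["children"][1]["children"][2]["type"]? "file"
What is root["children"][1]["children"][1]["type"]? "folder"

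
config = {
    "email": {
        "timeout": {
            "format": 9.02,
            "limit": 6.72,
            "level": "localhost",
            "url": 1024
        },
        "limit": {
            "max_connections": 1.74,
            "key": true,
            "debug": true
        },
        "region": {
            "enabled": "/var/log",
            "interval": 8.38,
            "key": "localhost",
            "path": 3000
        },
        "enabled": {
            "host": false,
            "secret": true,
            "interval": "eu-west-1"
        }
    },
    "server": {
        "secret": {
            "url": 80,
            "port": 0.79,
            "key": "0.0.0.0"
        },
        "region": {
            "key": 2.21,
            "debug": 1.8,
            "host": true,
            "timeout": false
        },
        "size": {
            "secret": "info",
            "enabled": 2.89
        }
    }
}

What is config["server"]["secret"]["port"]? 0.79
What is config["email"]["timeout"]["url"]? 1024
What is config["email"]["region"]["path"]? 3000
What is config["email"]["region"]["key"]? "localhost"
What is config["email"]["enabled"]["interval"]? "eu-west-1"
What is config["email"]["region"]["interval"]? 8.38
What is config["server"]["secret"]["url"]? 80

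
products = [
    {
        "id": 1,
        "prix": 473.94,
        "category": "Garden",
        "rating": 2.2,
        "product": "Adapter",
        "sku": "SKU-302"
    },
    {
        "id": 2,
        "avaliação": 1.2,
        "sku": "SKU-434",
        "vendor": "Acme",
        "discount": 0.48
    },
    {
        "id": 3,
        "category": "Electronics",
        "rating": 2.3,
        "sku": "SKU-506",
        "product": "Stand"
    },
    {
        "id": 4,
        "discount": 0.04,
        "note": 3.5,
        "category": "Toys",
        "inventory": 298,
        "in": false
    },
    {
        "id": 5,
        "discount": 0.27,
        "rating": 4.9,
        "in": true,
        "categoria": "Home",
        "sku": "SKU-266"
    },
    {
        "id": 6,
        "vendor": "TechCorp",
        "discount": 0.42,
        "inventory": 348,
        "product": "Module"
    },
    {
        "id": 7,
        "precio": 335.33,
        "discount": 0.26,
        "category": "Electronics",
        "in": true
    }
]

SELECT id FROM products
[1, 2, 3, 4, 5, 6, 7]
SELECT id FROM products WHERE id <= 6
[1, 2, 3, 4, 5, 6]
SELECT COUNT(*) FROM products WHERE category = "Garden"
1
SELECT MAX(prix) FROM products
473.94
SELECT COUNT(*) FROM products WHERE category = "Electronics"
2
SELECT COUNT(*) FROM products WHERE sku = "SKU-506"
1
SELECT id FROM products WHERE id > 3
[4, 5, 6, 7]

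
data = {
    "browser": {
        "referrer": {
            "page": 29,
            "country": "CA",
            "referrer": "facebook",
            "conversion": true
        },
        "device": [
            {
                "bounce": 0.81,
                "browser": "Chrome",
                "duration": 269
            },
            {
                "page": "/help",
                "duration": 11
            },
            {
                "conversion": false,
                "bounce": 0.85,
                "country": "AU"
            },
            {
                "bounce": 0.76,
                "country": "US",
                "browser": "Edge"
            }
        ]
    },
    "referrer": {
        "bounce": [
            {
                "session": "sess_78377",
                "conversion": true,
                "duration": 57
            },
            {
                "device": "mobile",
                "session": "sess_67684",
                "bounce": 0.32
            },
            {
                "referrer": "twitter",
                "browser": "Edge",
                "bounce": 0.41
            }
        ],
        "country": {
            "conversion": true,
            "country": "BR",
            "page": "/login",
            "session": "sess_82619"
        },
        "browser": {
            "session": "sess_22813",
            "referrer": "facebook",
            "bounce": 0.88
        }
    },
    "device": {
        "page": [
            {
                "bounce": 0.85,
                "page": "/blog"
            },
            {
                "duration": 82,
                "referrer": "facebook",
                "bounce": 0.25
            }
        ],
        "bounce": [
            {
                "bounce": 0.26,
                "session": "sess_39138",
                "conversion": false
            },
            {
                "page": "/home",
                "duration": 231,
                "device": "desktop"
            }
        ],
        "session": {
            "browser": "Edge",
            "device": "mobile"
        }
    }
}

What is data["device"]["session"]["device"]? "mobile"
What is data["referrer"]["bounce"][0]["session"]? "sess_78377"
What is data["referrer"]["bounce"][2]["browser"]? "Edge"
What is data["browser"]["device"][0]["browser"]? "Chrome"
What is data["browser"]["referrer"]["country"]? "CA"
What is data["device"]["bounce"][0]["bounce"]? 0.26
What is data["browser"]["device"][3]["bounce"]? 0.76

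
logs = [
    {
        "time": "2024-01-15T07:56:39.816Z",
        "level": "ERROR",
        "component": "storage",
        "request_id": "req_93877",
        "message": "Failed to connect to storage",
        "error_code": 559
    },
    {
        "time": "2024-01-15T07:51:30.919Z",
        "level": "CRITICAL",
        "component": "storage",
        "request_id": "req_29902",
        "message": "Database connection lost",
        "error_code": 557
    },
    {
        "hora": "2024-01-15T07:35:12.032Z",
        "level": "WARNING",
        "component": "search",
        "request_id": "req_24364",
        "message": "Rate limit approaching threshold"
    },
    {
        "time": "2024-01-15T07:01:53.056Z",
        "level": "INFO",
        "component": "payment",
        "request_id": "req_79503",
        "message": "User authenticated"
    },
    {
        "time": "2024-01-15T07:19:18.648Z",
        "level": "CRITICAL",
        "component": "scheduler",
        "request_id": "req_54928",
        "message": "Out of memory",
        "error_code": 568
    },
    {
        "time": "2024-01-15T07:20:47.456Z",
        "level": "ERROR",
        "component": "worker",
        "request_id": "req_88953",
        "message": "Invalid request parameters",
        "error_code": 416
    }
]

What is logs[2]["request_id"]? "req_24364"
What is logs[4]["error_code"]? 568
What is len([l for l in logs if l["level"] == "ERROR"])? 2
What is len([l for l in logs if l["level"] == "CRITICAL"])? 2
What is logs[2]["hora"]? "2024-01-15T07:35:12.032Z"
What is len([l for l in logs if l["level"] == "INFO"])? 1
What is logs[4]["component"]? "scheduler"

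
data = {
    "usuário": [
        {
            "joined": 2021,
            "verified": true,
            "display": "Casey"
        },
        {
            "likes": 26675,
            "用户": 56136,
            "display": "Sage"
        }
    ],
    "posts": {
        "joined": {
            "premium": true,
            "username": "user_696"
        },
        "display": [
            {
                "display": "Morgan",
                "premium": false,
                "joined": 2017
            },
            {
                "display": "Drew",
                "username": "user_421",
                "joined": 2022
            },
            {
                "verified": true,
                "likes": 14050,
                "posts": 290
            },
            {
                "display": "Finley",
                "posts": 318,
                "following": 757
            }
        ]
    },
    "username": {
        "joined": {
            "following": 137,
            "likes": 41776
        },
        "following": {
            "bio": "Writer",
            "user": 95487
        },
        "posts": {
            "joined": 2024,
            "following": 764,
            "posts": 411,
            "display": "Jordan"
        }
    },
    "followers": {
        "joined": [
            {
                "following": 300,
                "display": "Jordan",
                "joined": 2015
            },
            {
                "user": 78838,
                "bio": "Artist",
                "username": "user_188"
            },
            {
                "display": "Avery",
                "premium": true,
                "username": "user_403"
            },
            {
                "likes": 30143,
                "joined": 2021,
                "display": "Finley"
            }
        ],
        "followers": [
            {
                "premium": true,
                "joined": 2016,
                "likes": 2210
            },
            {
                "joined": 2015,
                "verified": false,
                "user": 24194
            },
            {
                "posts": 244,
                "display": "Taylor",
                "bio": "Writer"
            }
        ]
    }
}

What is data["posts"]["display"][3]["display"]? "Finley"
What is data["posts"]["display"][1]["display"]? "Drew"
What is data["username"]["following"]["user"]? 95487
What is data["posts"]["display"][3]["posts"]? 318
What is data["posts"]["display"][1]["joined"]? 2022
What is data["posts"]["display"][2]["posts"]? 290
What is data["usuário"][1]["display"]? "Sage"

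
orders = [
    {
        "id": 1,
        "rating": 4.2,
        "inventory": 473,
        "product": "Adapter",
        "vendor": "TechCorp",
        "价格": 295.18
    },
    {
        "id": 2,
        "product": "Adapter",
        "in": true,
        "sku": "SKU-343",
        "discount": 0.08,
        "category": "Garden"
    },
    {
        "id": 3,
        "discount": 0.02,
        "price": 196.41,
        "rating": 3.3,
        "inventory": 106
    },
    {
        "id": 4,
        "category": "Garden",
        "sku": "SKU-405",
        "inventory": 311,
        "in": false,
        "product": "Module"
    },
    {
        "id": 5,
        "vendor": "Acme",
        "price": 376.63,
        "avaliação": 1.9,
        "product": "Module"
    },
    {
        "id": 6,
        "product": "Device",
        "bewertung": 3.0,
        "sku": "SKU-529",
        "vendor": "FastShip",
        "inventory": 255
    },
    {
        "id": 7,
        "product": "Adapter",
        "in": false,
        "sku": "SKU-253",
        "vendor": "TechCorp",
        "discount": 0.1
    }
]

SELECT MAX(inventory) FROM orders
473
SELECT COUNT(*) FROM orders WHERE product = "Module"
2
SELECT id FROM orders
[1, 2, 3, 4, 5, 6, 7]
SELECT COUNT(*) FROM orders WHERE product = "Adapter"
3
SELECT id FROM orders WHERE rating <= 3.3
[3]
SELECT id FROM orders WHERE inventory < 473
[3, 4, 6]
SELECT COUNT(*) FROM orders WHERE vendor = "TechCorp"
2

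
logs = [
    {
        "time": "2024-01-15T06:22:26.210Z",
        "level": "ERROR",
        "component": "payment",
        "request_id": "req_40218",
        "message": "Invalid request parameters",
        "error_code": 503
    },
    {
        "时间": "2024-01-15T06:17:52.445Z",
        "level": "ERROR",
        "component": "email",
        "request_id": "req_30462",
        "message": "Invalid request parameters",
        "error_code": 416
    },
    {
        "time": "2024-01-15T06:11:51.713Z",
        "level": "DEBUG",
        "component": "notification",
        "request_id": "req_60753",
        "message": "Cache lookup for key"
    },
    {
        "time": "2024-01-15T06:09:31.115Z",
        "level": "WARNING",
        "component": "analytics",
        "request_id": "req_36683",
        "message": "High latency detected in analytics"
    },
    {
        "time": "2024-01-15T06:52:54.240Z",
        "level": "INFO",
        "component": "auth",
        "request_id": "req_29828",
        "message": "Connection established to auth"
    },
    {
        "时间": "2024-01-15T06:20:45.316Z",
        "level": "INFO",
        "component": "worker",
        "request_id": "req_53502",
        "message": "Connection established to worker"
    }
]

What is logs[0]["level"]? "ERROR"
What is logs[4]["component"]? "auth"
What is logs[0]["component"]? "payment"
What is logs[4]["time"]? "2024-01-15T06:52:54.240Z"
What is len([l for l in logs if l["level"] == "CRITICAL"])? 0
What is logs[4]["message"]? "Connection established to auth"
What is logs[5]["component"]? "worker"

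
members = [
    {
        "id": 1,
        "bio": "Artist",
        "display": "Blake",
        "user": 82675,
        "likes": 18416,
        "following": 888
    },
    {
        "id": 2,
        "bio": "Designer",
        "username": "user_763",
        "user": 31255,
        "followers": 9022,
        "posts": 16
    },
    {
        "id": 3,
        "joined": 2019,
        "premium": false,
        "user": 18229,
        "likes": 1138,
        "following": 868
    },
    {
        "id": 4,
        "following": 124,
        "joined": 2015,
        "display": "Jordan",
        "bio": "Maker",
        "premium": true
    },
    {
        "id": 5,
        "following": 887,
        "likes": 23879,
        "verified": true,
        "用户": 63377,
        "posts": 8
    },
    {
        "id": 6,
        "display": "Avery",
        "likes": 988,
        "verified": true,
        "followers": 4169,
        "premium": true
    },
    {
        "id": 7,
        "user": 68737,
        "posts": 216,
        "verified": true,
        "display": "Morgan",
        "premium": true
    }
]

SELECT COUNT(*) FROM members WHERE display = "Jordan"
1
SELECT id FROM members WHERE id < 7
[1, 2, 3, 4, 5, 6]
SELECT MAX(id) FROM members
7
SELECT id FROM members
[1, 2, 3, 4, 5, 6, 7]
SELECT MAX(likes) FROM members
23879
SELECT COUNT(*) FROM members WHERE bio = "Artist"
1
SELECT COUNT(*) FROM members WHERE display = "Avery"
1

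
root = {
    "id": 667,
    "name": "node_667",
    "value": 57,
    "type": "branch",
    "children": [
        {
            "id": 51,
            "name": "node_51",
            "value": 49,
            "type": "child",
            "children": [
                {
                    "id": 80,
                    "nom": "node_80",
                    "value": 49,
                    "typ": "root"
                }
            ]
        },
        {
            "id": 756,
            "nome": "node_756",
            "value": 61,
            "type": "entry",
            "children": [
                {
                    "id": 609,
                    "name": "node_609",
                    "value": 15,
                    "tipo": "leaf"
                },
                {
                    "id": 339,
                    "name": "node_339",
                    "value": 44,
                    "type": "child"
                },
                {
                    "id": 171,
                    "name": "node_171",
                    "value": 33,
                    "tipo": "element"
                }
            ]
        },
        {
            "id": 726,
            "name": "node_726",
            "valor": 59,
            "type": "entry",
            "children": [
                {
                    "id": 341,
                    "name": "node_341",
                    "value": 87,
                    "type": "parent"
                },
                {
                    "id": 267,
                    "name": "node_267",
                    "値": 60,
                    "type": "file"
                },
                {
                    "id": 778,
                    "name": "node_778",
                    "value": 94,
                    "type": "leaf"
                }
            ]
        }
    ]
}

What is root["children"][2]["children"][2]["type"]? "leaf"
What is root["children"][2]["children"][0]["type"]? "parent"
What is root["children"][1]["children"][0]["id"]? 609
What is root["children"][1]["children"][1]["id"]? 339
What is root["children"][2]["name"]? "node_726"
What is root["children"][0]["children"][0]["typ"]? "root"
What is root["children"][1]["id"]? 756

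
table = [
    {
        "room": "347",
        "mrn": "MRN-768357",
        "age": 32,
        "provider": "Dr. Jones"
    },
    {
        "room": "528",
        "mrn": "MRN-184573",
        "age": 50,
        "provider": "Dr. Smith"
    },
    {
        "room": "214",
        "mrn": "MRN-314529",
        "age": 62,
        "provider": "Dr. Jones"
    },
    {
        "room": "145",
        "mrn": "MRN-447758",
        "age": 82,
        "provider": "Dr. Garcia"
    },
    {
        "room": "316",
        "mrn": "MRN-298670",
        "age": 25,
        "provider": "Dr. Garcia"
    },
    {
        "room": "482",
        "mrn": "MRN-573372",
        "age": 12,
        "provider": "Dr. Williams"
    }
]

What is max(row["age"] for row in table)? 82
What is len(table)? 6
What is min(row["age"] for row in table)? 12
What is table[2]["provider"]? "Dr. Jones"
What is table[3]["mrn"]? "MRN-447758"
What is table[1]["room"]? "528"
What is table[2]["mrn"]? "MRN-314529"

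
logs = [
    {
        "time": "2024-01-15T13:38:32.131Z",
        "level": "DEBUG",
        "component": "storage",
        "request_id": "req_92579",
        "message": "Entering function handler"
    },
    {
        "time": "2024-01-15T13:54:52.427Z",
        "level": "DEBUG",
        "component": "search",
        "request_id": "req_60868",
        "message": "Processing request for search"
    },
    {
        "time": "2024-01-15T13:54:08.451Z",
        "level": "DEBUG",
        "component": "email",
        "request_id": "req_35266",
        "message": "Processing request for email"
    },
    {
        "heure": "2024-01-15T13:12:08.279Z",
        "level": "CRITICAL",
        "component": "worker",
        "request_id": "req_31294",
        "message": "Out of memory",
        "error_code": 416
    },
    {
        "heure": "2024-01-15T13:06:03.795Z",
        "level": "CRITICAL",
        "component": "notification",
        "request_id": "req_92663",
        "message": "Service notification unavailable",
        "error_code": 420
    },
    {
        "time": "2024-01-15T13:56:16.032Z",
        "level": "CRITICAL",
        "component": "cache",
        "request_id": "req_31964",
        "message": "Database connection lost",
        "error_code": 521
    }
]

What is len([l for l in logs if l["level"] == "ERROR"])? 0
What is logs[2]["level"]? "DEBUG"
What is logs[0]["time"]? "2024-01-15T13:38:32.131Z"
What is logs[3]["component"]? "worker"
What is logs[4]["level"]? "CRITICAL"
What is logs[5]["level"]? "CRITICAL"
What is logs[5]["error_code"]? 521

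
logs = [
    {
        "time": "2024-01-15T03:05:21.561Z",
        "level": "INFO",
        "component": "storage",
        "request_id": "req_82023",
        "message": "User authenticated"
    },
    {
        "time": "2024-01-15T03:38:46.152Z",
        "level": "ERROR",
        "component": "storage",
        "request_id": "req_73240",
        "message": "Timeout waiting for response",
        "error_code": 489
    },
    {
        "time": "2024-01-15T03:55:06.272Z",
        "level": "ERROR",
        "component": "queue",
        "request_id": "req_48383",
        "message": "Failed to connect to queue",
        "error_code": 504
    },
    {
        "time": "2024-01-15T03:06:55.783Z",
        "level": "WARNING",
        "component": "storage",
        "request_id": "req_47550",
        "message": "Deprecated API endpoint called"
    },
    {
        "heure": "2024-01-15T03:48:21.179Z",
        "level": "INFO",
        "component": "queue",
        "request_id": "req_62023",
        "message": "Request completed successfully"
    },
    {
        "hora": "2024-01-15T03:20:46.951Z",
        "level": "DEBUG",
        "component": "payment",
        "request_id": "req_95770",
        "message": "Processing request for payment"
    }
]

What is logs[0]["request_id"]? "req_82023"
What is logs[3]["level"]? "WARNING"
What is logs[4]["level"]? "INFO"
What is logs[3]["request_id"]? "req_47550"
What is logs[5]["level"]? "DEBUG"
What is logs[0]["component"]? "storage"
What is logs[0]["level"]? "INFO"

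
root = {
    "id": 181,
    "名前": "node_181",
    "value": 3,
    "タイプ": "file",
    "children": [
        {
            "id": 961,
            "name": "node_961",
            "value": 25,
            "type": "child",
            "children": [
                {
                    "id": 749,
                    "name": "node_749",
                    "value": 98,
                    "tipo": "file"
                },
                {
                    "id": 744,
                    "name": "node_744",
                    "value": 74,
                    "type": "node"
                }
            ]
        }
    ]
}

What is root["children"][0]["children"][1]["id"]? 744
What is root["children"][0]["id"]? 961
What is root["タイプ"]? "file"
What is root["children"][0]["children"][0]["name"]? "node_749"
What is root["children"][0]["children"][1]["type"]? "node"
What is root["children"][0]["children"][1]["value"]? 74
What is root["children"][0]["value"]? 25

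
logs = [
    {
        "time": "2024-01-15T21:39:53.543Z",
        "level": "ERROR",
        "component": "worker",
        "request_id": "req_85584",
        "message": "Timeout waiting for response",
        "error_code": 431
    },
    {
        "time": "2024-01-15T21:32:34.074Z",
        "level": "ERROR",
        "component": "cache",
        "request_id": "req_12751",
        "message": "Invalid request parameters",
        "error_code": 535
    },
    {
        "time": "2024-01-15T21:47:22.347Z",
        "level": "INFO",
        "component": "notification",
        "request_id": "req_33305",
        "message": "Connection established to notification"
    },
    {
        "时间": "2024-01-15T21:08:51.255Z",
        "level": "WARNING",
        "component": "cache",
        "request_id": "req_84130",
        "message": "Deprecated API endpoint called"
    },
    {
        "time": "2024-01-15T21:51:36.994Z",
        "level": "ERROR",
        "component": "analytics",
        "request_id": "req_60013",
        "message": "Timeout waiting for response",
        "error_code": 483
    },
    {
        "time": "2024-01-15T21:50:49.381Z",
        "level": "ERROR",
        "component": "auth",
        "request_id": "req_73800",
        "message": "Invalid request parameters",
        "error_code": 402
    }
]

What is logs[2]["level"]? "INFO"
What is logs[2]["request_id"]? "req_33305"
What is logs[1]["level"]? "ERROR"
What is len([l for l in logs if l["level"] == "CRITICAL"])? 0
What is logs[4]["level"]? "ERROR"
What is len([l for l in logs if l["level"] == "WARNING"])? 1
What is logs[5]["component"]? "auth"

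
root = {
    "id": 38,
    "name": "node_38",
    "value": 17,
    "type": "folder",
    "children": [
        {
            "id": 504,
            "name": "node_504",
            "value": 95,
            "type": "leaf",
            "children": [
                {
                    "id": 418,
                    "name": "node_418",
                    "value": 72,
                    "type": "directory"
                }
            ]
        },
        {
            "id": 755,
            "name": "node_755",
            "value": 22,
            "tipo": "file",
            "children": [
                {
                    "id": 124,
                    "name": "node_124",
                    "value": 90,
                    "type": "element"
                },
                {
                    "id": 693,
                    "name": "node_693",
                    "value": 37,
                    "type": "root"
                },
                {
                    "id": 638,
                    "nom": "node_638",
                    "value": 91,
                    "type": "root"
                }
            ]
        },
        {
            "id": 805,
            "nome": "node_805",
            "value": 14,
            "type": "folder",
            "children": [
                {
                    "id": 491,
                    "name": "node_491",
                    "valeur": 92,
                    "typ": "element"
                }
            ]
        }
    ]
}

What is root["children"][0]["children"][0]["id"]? 418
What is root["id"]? 38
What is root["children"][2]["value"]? 14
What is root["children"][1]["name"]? "node_755"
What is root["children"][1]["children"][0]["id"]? 124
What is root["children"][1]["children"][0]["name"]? "node_124"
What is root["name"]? "node_38"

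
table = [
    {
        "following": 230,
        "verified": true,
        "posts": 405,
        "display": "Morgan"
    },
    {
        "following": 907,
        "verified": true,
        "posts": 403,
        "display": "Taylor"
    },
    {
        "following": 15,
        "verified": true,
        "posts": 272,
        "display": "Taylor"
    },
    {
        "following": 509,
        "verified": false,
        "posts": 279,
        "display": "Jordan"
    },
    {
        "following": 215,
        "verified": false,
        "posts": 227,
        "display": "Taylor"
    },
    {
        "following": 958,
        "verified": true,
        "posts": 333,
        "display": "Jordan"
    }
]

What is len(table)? 6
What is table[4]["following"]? 215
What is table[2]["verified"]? True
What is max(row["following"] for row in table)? 958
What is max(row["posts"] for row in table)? 405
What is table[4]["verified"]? False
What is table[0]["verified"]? True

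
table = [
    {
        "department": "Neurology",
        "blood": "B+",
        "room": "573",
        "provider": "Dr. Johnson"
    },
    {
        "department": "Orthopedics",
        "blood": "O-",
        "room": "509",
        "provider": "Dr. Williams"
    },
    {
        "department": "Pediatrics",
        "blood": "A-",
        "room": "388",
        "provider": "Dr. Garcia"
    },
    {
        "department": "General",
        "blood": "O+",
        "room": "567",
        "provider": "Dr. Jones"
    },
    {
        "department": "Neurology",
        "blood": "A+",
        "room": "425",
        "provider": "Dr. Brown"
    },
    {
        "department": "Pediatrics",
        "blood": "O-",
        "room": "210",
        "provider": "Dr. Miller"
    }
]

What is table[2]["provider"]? "Dr. Garcia"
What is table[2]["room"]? "388"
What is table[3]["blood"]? "O+"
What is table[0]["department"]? "Neurology"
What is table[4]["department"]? "Neurology"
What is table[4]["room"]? "425"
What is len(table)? 6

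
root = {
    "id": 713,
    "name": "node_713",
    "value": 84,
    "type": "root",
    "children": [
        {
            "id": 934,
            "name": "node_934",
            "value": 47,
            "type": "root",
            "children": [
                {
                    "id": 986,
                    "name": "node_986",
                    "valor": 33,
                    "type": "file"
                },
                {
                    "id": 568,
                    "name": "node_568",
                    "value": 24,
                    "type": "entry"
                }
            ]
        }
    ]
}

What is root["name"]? "node_713"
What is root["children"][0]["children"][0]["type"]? "file"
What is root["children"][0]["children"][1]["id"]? 568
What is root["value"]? 84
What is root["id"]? 713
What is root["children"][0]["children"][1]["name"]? "node_568"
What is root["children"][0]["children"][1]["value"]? 24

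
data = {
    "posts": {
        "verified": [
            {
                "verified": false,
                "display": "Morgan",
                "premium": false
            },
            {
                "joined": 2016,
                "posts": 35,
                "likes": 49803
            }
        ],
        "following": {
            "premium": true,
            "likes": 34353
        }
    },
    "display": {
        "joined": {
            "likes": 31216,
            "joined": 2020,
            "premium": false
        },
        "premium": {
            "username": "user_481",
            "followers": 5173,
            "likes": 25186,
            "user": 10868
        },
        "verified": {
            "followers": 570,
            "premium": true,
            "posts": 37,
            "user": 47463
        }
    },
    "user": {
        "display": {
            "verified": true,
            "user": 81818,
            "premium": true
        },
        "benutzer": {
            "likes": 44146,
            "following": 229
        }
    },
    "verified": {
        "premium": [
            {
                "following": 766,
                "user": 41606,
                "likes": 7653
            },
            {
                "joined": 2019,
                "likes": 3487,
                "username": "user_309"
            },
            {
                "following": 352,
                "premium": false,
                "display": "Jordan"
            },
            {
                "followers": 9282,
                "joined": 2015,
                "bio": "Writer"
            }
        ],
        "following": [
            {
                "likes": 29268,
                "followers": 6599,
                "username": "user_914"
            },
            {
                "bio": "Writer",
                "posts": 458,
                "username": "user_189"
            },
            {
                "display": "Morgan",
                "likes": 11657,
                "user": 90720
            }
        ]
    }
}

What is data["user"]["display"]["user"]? 81818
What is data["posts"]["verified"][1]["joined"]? 2016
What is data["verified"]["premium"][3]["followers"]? 9282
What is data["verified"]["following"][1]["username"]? "user_189"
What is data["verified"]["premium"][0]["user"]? 41606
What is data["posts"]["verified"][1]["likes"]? 49803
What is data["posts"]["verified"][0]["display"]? "Morgan"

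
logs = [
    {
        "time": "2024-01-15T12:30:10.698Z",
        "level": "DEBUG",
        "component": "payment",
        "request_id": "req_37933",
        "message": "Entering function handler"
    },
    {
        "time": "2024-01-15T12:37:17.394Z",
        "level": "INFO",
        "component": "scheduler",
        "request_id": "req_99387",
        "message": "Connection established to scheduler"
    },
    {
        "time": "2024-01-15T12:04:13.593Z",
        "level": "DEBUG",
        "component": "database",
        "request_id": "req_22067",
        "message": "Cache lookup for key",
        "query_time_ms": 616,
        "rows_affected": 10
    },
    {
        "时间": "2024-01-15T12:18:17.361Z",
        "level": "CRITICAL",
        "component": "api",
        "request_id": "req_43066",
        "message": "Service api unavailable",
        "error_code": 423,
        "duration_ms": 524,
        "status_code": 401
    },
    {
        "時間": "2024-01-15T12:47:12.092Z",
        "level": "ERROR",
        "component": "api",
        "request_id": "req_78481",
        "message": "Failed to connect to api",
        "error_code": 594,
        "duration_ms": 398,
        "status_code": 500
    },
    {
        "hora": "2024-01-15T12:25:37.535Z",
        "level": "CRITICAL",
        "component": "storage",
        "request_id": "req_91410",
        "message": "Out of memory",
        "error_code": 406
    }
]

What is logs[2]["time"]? "2024-01-15T12:04:13.593Z"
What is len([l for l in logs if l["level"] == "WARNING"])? 0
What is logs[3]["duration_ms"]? 524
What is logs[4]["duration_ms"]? 398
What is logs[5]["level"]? "CRITICAL"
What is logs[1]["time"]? "2024-01-15T12:37:17.394Z"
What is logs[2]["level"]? "DEBUG"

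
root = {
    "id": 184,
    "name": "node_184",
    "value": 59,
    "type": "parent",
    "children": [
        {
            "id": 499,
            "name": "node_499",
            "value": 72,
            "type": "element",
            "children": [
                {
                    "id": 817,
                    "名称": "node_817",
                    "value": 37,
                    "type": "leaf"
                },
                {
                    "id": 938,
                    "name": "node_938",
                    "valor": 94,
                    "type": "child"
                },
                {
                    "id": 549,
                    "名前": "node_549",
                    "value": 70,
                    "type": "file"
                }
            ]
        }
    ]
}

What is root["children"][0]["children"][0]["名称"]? "node_817"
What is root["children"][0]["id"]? 499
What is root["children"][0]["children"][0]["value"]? 37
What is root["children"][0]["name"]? "node_499"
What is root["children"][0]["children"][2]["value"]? 70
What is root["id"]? 184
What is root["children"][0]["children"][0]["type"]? "leaf"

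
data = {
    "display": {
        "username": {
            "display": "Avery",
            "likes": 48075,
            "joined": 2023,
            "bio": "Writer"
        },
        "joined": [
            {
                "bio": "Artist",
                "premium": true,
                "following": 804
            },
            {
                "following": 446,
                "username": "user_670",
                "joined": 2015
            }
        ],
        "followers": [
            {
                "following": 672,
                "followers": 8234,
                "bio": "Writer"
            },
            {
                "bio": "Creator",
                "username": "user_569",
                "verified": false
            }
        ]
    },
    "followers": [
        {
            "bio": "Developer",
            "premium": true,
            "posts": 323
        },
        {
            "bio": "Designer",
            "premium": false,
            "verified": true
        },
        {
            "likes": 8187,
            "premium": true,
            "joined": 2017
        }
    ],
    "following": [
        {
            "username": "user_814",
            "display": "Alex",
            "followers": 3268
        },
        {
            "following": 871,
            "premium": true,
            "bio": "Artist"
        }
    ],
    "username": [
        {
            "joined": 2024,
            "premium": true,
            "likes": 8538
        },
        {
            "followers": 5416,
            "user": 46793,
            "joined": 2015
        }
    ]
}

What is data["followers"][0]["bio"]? "Developer"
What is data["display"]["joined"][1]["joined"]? 2015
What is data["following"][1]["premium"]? True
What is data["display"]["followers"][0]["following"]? 672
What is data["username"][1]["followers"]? 5416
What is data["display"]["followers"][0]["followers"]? 8234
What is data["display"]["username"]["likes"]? 48075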